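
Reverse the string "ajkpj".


Input: ajkpj
Reading characters right to left:
  Position 4: 'j'
  Position 3: 'p'
  Position 2: 'k'
  Position 1: 'j'
  Position 0: 'a'
Reversed: jpkja

jpkja


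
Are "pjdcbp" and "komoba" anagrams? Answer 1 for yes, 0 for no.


Strings: "pjdcbp", "komoba"
Sorted first:  bcdjpp
Sorted second: abkmoo
Differ at position 0: 'b' vs 'a' => not anagrams

0


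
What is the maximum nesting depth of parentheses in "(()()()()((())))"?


Input: "(()()()()((())))"
Tracking depth:
  Position 0 '(': depth becomes 1
  Position 1 '(': depth becomes 2
  Position 2 ')': depth becomes 1
  Position 3 '(': depth becomes 2
  Position 4 ')': depth becomes 1
  Position 5 '(': depth becomes 2
  Position 6 ')': depth becomes 1
  Position 7 '(': depth becomes 2
  Position 8 ')': depth becomes 1
  Position 9 '(': depth becomes 2
  Position 10 '(': depth becomes 3
  Position 11 '(': depth becomes 4
  Position 12 ')': depth becomes 3
  Position 13 ')': depth becomes 2
  Position 14 ')': depth becomes 1
  Position 15 ')': depth becomes 0
Maximum depth reached: 4

4


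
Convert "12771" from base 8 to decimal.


Input: "12771" in base 8
Positional expansion:
  Digit '1' (value 1) x 8^4 = 4096
  Digit '2' (value 2) x 8^3 = 1024
  Digit '7' (value 7) x 8^2 = 448
  Digit '7' (value 7) x 8^1 = 56
  Digit '1' (value 1) x 8^0 = 1
Sum = 5625

5625


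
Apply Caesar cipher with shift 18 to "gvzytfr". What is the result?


Caesar cipher: shift "gvzytfr" by 18
  'g' (pos 6) + 18 = pos 24 = 'y'
  'v' (pos 21) + 18 = pos 13 = 'n'
  'z' (pos 25) + 18 = pos 17 = 'r'
  'y' (pos 24) + 18 = pos 16 = 'q'
  't' (pos 19) + 18 = pos 11 = 'l'
  'f' (pos 5) + 18 = pos 23 = 'x'
  'r' (pos 17) + 18 = pos 9 = 'j'
Result: ynrqlxj

ynrqlxj


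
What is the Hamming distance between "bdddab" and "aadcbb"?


Comparing "bdddab" and "aadcbb" position by position:
  Position 0: 'b' vs 'a' => differ
  Position 1: 'd' vs 'a' => differ
  Position 2: 'd' vs 'd' => same
  Position 3: 'd' vs 'c' => differ
  Position 4: 'a' vs 'b' => differ
  Position 5: 'b' vs 'b' => same
Total differences (Hamming distance): 4

4


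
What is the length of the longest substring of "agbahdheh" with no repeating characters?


Input: "agbahdheh"
Sliding window (track last position of each char):
  Position 0 ('a'): window [0,0] length 1 -- new best
  Position 1 ('g'): window [0,1] length 2 -- new best
  Position 2 ('b'): window [0,2] length 3 -- new best
  Position 3 ('a'): repeat (last at 0), move window start to 1
  Position 3 ('a'): window [1,3] length 3
  Position 4 ('h'): window [1,4] length 4 -- new best
  Position 5 ('d'): window [1,5] length 5 -- new best
  Position 6 ('h'): repeat (last at 4), move window start to 5
  Position 6 ('h'): window [5,6] length 2
  Position 7 ('e'): window [5,7] length 3
  Position 8 ('h'): repeat (last at 6), move window start to 7
  Position 8 ('h'): window [7,8] length 2
Longest substring with no repeats: "gbahd" with length 5

5


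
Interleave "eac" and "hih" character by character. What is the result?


Interleaving "eac" and "hih":
  Position 0: 'e' from first, 'h' from second => "eh"
  Position 1: 'a' from first, 'i' from second => "ai"
  Position 2: 'c' from first, 'h' from second => "ch"
Result: ehaich

ehaich


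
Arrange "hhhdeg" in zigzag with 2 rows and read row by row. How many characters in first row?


Zigzag "hhhdeg" into 2 rows:
Placing characters:
  'h' => row 0
  'h' => row 1
  'h' => row 0
  'd' => row 1
  'e' => row 0
  'g' => row 1
Rows:
  Row 0: "hhe"
  Row 1: "hdg"
First row length: 3

3


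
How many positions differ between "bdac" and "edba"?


Comparing "bdac" and "edba" position by position:
  Position 0: 'b' vs 'e' => DIFFER
  Position 1: 'd' vs 'd' => same
  Position 2: 'a' vs 'b' => DIFFER
  Position 3: 'c' vs 'a' => DIFFER
Positions that differ: 3

3


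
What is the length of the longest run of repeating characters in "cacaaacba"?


Input: "cacaaacba"
Scanning for longest run:
  Position 1 ('a'): new char, reset run to 1
  Position 2 ('c'): new char, reset run to 1
  Position 3 ('a'): new char, reset run to 1
  Position 4 ('a'): continues run of 'a', length=2
  Position 5 ('a'): continues run of 'a', length=3
  Position 6 ('c'): new char, reset run to 1
  Position 7 ('b'): new char, reset run to 1
  Position 8 ('a'): new char, reset run to 1
Longest run: 'a' with length 3

3


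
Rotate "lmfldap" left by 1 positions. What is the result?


Input: "lmfldap", rotate left by 1
First 1 characters: "l"
Remaining characters: "mfldap"
Concatenate remaining + first: "mfldap" + "l" = "mfldapl"

mfldapl


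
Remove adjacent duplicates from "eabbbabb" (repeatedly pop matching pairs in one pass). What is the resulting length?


Input: eabbbabb
Stack-based adjacent duplicate removal:
  Read 'e': push. Stack: e
  Read 'a': push. Stack: ea
  Read 'b': push. Stack: eab
  Read 'b': matches stack top 'b' => pop. Stack: ea
  Read 'b': push. Stack: eab
  Read 'a': push. Stack: eaba
  Read 'b': push. Stack: eabab
  Read 'b': matches stack top 'b' => pop. Stack: eaba
Final stack: "eaba" (length 4)

4


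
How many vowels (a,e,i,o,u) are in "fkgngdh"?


Input: fkgngdh
Checking each character:
  'f' at position 0: consonant
  'k' at position 1: consonant
  'g' at position 2: consonant
  'n' at position 3: consonant
  'g' at position 4: consonant
  'd' at position 5: consonant
  'h' at position 6: consonant
Total vowels: 0

0


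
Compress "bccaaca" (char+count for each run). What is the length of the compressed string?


Input: bccaaca
Runs:
  'b' x 1 => "b1"
  'c' x 2 => "c2"
  'a' x 2 => "a2"
  'c' x 1 => "c1"
  'a' x 1 => "a1"
Compressed: "b1c2a2c1a1"
Compressed length: 10

10


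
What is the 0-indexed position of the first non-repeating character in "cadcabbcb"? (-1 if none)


Input: cadcabbcb
Character frequencies:
  'a': 2
  'b': 3
  'c': 3
  'd': 1
Scanning left to right for freq == 1:
  Position 0 ('c'): freq=3, skip
  Position 1 ('a'): freq=2, skip
  Position 2 ('d'): unique! => answer = 2

2


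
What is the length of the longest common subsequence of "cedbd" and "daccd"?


LCS of "cedbd" and "daccd"
DP table:
           d    a    c    c    d
      0    0    0    0    0    0
  c   0    0    0    1    1    1
  e   0    0    0    1    1    1
  d   0    1    1    1    1    2
  b   0    1    1    1    1    2
  d   0    1    1    1    1    2
LCS length = dp[5][5] = 2

2


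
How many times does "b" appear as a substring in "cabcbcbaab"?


Searching for "b" in "cabcbcbaab"
Scanning each position:
  Position 0: "c" => no
  Position 1: "a" => no
  Position 2: "b" => MATCH
  Position 3: "c" => no
  Position 4: "b" => MATCH
  Position 5: "c" => no
  Position 6: "b" => MATCH
  Position 7: "a" => no
  Position 8: "a" => no
  Position 9: "b" => MATCH
Total occurrences: 4

4


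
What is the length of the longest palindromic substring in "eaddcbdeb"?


Input: "eaddcbdeb"
Checking substrings for palindromes:
  [2:4] "dd" (len 2) => palindrome
Longest palindromic substring: "dd" with length 2

2


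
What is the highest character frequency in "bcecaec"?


Input: bcecaec
Character counts:
  'a': 1
  'b': 1
  'c': 3
  'e': 2
Maximum frequency: 3

3


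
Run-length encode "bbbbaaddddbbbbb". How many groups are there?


Input: bbbbaaddddbbbbb
Scanning for consecutive runs:
  Group 1: 'b' x 4 (positions 0-3)
  Group 2: 'a' x 2 (positions 4-5)
  Group 3: 'd' x 4 (positions 6-9)
  Group 4: 'b' x 5 (positions 10-14)
Total groups: 4

4


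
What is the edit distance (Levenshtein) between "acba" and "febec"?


Computing edit distance: "acba" -> "febec"
DP table:
           f    e    b    e    c
      0    1    2    3    4    5
  a   1    1    2    3    4    5
  c   2    2    2    3    4    4
  b   3    3    3    2    3    4
  a   4    4    4    3    3    4
Edit distance = dp[4][5] = 4

4


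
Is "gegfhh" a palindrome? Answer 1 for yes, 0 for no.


Input: gegfhh
Reversed: hhfgeg
  Compare pos 0 ('g') with pos 5 ('h'): MISMATCH
  Compare pos 1 ('e') with pos 4 ('h'): MISMATCH
  Compare pos 2 ('g') with pos 3 ('f'): MISMATCH
Result: not a palindrome

0


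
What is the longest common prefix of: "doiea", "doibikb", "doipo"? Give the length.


Words: doiea, doibikb, doipo
  Position 0: all 'd' => match
  Position 1: all 'o' => match
  Position 2: all 'i' => match
  Position 3: ('e', 'b', 'p') => mismatch, stop
LCP = "doi" (length 3)

3


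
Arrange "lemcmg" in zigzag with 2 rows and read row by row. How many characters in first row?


Zigzag "lemcmg" into 2 rows:
Placing characters:
  'l' => row 0
  'e' => row 1
  'm' => row 0
  'c' => row 1
  'm' => row 0
  'g' => row 1
Rows:
  Row 0: "lmm"
  Row 1: "ecg"
First row length: 3

3


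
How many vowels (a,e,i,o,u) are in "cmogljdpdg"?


Input: cmogljdpdg
Checking each character:
  'c' at position 0: consonant
  'm' at position 1: consonant
  'o' at position 2: vowel (running total: 1)
  'g' at position 3: consonant
  'l' at position 4: consonant
  'j' at position 5: consonant
  'd' at position 6: consonant
  'p' at position 7: consonant
  'd' at position 8: consonant
  'g' at position 9: consonant
Total vowels: 1

1


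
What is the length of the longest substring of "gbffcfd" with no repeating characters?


Input: "gbffcfd"
Sliding window (track last position of each char):
  Position 0 ('g'): window [0,0] length 1 -- new best
  Position 1 ('b'): window [0,1] length 2 -- new best
  Position 2 ('f'): window [0,2] length 3 -- new best
  Position 3 ('f'): repeat (last at 2), move window start to 3
  Position 3 ('f'): window [3,3] length 1
  Position 4 ('c'): window [3,4] length 2
  Position 5 ('f'): repeat (last at 3), move window start to 4
  Position 5 ('f'): window [4,5] length 2
  Position 6 ('d'): window [4,6] length 3
Longest substring with no repeats: "gbf" with length 3

3


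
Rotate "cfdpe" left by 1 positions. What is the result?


Input: "cfdpe", rotate left by 1
First 1 characters: "c"
Remaining characters: "fdpe"
Concatenate remaining + first: "fdpe" + "c" = "fdpec"

fdpec


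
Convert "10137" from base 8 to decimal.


Input: "10137" in base 8
Positional expansion:
  Digit '1' (value 1) x 8^4 = 4096
  Digit '0' (value 0) x 8^3 = 0
  Digit '1' (value 1) x 8^2 = 64
  Digit '3' (value 3) x 8^1 = 24
  Digit '7' (value 7) x 8^0 = 7
Sum = 4191

4191


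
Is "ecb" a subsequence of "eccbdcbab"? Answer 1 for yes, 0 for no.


Check if "ecb" is a subsequence of "eccbdcbab"
Greedy scan:
  Position 0 ('e'): matches sub[0] = 'e'
  Position 1 ('c'): matches sub[1] = 'c'
  Position 2 ('c'): no match needed
  Position 3 ('b'): matches sub[2] = 'b'
  Position 4 ('d'): no match needed
  Position 5 ('c'): no match needed
  Position 6 ('b'): no match needed
  Position 7 ('a'): no match needed
  Position 8 ('b'): no match needed
All 3 characters matched => is a subsequence

1


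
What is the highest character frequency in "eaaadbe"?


Input: eaaadbe
Character counts:
  'a': 3
  'b': 1
  'd': 1
  'e': 2
Maximum frequency: 3

3


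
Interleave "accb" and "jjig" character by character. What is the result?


Interleaving "accb" and "jjig":
  Position 0: 'a' from first, 'j' from second => "aj"
  Position 1: 'c' from first, 'j' from second => "cj"
  Position 2: 'c' from first, 'i' from second => "ci"
  Position 3: 'b' from first, 'g' from second => "bg"
Result: ajcjcibg

ajcjcibg


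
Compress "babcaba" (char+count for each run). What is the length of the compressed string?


Input: babcaba
Runs:
  'b' x 1 => "b1"
  'a' x 1 => "a1"
  'b' x 1 => "b1"
  'c' x 1 => "c1"
  'a' x 1 => "a1"
  'b' x 1 => "b1"
  'a' x 1 => "a1"
Compressed: "b1a1b1c1a1b1a1"
Compressed length: 14

14


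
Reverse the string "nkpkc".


Input: nkpkc
Reading characters right to left:
  Position 4: 'c'
  Position 3: 'k'
  Position 2: 'p'
  Position 1: 'k'
  Position 0: 'n'
Reversed: ckpkn

ckpkn


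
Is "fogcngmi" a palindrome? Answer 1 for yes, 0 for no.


Input: fogcngmi
Reversed: imgncgof
  Compare pos 0 ('f') with pos 7 ('i'): MISMATCH
  Compare pos 1 ('o') with pos 6 ('m'): MISMATCH
  Compare pos 2 ('g') with pos 5 ('g'): match
  Compare pos 3 ('c') with pos 4 ('n'): MISMATCH
Result: not a palindrome

0


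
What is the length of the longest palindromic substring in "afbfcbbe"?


Input: "afbfcbbe"
Checking substrings for palindromes:
  [1:4] "fbf" (len 3) => palindrome
  [5:7] "bb" (len 2) => palindrome
Longest palindromic substring: "fbf" with length 3

3


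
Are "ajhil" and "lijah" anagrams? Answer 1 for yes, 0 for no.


Strings: "ajhil", "lijah"
Sorted first:  ahijl
Sorted second: ahijl
Sorted forms match => anagrams

1


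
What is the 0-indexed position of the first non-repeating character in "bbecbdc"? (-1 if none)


Input: bbecbdc
Character frequencies:
  'b': 3
  'c': 2
  'd': 1
  'e': 1
Scanning left to right for freq == 1:
  Position 0 ('b'): freq=3, skip
  Position 1 ('b'): freq=3, skip
  Position 2 ('e'): unique! => answer = 2

2


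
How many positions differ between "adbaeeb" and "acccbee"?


Comparing "adbaeeb" and "acccbee" position by position:
  Position 0: 'a' vs 'a' => same
  Position 1: 'd' vs 'c' => DIFFER
  Position 2: 'b' vs 'c' => DIFFER
  Position 3: 'a' vs 'c' => DIFFER
  Position 4: 'e' vs 'b' => DIFFER
  Position 5: 'e' vs 'e' => same
  Position 6: 'b' vs 'e' => DIFFER
Positions that differ: 5

5


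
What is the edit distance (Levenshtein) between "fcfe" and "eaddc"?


Computing edit distance: "fcfe" -> "eaddc"
DP table:
           e    a    d    d    c
      0    1    2    3    4    5
  f   1    1    2    3    4    5
  c   2    2    2    3    4    4
  f   3    3    3    3    4    5
  e   4    3    4    4    4    5
Edit distance = dp[4][5] = 5

5


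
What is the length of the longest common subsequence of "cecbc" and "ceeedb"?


LCS of "cecbc" and "ceeedb"
DP table:
           c    e    e    e    d    b
      0    0    0    0    0    0    0
  c   0    1    1    1    1    1    1
  e   0    1    2    2    2    2    2
  c   0    1    2    2    2    2    2
  b   0    1    2    2    2    2    3
  c   0    1    2    2    2    2    3
LCS length = dp[5][6] = 3

3


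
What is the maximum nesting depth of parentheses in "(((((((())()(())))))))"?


Input: "(((((((())()(())))))))"
Tracking depth:
  Position 0 '(': depth becomes 1
  Position 1 '(': depth becomes 2
  Position 2 '(': depth becomes 3
  Position 3 '(': depth becomes 4
  Position 4 '(': depth becomes 5
  Position 5 '(': depth becomes 6
  Position 6 '(': depth becomes 7
  Position 7 '(': depth becomes 8
  Position 8 ')': depth becomes 7
  Position 9 ')': depth becomes 6
  Position 10 '(': depth becomes 7
  Position 11 ')': depth becomes 6
  Position 12 '(': depth becomes 7
  Position 13 '(': depth becomes 8
  Position 14 ')': depth becomes 7
  Position 15 ')': depth becomes 6
  Position 16 ')': depth becomes 5
  Position 17 ')': depth becomes 4
  Position 18 ')': depth becomes 3
  Position 19 ')': depth becomes 2
  Position 20 ')': depth becomes 1
  Position 21 ')': depth becomes 0
Maximum depth reached: 8

8


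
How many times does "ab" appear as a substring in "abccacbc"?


Searching for "ab" in "abccacbc"
Scanning each position:
  Position 0: "ab" => MATCH
  Position 1: "bc" => no
  Position 2: "cc" => no
  Position 3: "ca" => no
  Position 4: "ac" => no
  Position 5: "cb" => no
  Position 6: "bc" => no
Total occurrences: 1

1


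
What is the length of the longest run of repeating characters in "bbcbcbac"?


Input: "bbcbcbac"
Scanning for longest run:
  Position 1 ('b'): continues run of 'b', length=2
  Position 2 ('c'): new char, reset run to 1
  Position 3 ('b'): new char, reset run to 1
  Position 4 ('c'): new char, reset run to 1
  Position 5 ('b'): new char, reset run to 1
  Position 6 ('a'): new char, reset run to 1
  Position 7 ('c'): new char, reset run to 1
Longest run: 'b' with length 2

2


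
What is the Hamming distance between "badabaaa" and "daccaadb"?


Comparing "badabaaa" and "daccaadb" position by position:
  Position 0: 'b' vs 'd' => differ
  Position 1: 'a' vs 'a' => same
  Position 2: 'd' vs 'c' => differ
  Position 3: 'a' vs 'c' => differ
  Position 4: 'b' vs 'a' => differ
  Position 5: 'a' vs 'a' => same
  Position 6: 'a' vs 'd' => differ
  Position 7: 'a' vs 'b' => differ
Total differences (Hamming distance): 6

6


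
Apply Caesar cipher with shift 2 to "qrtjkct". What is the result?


Caesar cipher: shift "qrtjkct" by 2
  'q' (pos 16) + 2 = pos 18 = 's'
  'r' (pos 17) + 2 = pos 19 = 't'
  't' (pos 19) + 2 = pos 21 = 'v'
  'j' (pos 9) + 2 = pos 11 = 'l'
  'k' (pos 10) + 2 = pos 12 = 'm'
  'c' (pos 2) + 2 = pos 4 = 'e'
  't' (pos 19) + 2 = pos 21 = 'v'
Result: stvlmev

stvlmev


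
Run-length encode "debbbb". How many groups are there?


Input: debbbb
Scanning for consecutive runs:
  Group 1: 'd' x 1 (positions 0-0)
  Group 2: 'e' x 1 (positions 1-1)
  Group 3: 'b' x 4 (positions 2-5)
Total groups: 3

3


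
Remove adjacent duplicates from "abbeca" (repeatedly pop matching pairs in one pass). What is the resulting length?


Input: abbeca
Stack-based adjacent duplicate removal:
  Read 'a': push. Stack: a
  Read 'b': push. Stack: ab
  Read 'b': matches stack top 'b' => pop. Stack: a
  Read 'e': push. Stack: ae
  Read 'c': push. Stack: aec
  Read 'a': push. Stack: aeca
Final stack: "aeca" (length 4)

4


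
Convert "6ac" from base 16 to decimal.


Input: "6ac" in base 16
Positional expansion:
  Digit '6' (value 6) x 16^2 = 1536
  Digit 'a' (value 10) x 16^1 = 160
  Digit 'c' (value 12) x 16^0 = 12
Sum = 1708

1708


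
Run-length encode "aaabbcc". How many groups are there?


Input: aaabbcc
Scanning for consecutive runs:
  Group 1: 'a' x 3 (positions 0-2)
  Group 2: 'b' x 2 (positions 3-4)
  Group 3: 'c' x 2 (positions 5-6)
Total groups: 3

3


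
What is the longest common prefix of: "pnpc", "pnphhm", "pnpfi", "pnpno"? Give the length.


Words: pnpc, pnphhm, pnpfi, pnpno
  Position 0: all 'p' => match
  Position 1: all 'n' => match
  Position 2: all 'p' => match
  Position 3: ('c', 'h', 'f', 'n') => mismatch, stop
LCP = "pnp" (length 3)

3


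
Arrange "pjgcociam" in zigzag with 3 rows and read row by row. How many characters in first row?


Zigzag "pjgcociam" into 3 rows:
Placing characters:
  'p' => row 0
  'j' => row 1
  'g' => row 2
  'c' => row 1
  'o' => row 0
  'c' => row 1
  'i' => row 2
  'a' => row 1
  'm' => row 0
Rows:
  Row 0: "pom"
  Row 1: "jcca"
  Row 2: "gi"
First row length: 3

3


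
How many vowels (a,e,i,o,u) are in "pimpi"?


Input: pimpi
Checking each character:
  'p' at position 0: consonant
  'i' at position 1: vowel (running total: 1)
  'm' at position 2: consonant
  'p' at position 3: consonant
  'i' at position 4: vowel (running total: 2)
Total vowels: 2

2


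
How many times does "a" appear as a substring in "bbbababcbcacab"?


Searching for "a" in "bbbababcbcacab"
Scanning each position:
  Position 0: "b" => no
  Position 1: "b" => no
  Position 2: "b" => no
  Position 3: "a" => MATCH
  Position 4: "b" => no
  Position 5: "a" => MATCH
  Position 6: "b" => no
  Position 7: "c" => no
  Position 8: "b" => no
  Position 9: "c" => no
  Position 10: "a" => MATCH
  Position 11: "c" => no
  Position 12: "a" => MATCH
  Position 13: "b" => no
Total occurrences: 4

4


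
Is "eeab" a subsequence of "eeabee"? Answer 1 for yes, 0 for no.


Check if "eeab" is a subsequence of "eeabee"
Greedy scan:
  Position 0 ('e'): matches sub[0] = 'e'
  Position 1 ('e'): matches sub[1] = 'e'
  Position 2 ('a'): matches sub[2] = 'a'
  Position 3 ('b'): matches sub[3] = 'b'
  Position 4 ('e'): no match needed
  Position 5 ('e'): no match needed
All 4 characters matched => is a subsequence

1


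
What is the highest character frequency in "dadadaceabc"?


Input: dadadaceabc
Character counts:
  'a': 4
  'b': 1
  'c': 2
  'd': 3
  'e': 1
Maximum frequency: 4

4


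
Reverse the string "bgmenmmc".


Input: bgmenmmc
Reading characters right to left:
  Position 7: 'c'
  Position 6: 'm'
  Position 5: 'm'
  Position 4: 'n'
  Position 3: 'e'
  Position 2: 'm'
  Position 1: 'g'
  Position 0: 'b'
Reversed: cmmnemgb

cmmnemgb


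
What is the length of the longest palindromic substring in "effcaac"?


Input: "effcaac"
Checking substrings for palindromes:
  [3:7] "caac" (len 4) => palindrome
  [1:3] "ff" (len 2) => palindrome
  [4:6] "aa" (len 2) => palindrome
Longest palindromic substring: "caac" with length 4

4


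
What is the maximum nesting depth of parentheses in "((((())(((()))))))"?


Input: "((((())(((()))))))"
Tracking depth:
  Position 0 '(': depth becomes 1
  Position 1 '(': depth becomes 2
  Position 2 '(': depth becomes 3
  Position 3 '(': depth becomes 4
  Position 4 '(': depth becomes 5
  Position 5 ')': depth becomes 4
  Position 6 ')': depth becomes 3
  Position 7 '(': depth becomes 4
  Position 8 '(': depth becomes 5
  Position 9 '(': depth becomes 6
  Position 10 '(': depth becomes 7
  Position 11 ')': depth becomes 6
  Position 12 ')': depth becomes 5
  Position 13 ')': depth becomes 4
  Position 14 ')': depth becomes 3
  Position 15 ')': depth becomes 2
  Position 16 ')': depth becomes 1
  Position 17 ')': depth becomes 0
Maximum depth reached: 7

7


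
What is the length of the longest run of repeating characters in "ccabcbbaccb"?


Input: "ccabcbbaccb"
Scanning for longest run:
  Position 1 ('c'): continues run of 'c', length=2
  Position 2 ('a'): new char, reset run to 1
  Position 3 ('b'): new char, reset run to 1
  Position 4 ('c'): new char, reset run to 1
  Position 5 ('b'): new char, reset run to 1
  Position 6 ('b'): continues run of 'b', length=2
  Position 7 ('a'): new char, reset run to 1
  Position 8 ('c'): new char, reset run to 1
  Position 9 ('c'): continues run of 'c', length=2
  Position 10 ('b'): new char, reset run to 1
Longest run: 'c' with length 2

2


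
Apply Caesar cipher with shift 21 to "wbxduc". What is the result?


Caesar cipher: shift "wbxduc" by 21
  'w' (pos 22) + 21 = pos 17 = 'r'
  'b' (pos 1) + 21 = pos 22 = 'w'
  'x' (pos 23) + 21 = pos 18 = 's'
  'd' (pos 3) + 21 = pos 24 = 'y'
  'u' (pos 20) + 21 = pos 15 = 'p'
  'c' (pos 2) + 21 = pos 23 = 'x'
Result: rwsypx

rwsypx


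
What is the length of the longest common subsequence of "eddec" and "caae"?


LCS of "eddec" and "caae"
DP table:
           c    a    a    e
      0    0    0    0    0
  e   0    0    0    0    1
  d   0    0    0    0    1
  d   0    0    0    0    1
  e   0    0    0    0    1
  c   0    1    1    1    1
LCS length = dp[5][4] = 1

1


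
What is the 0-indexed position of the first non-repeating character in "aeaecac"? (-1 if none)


Input: aeaecac
Character frequencies:
  'a': 3
  'c': 2
  'e': 2
Scanning left to right for freq == 1:
  Position 0 ('a'): freq=3, skip
  Position 1 ('e'): freq=2, skip
  Position 2 ('a'): freq=3, skip
  Position 3 ('e'): freq=2, skip
  Position 4 ('c'): freq=2, skip
  Position 5 ('a'): freq=3, skip
  Position 6 ('c'): freq=2, skip
  No unique character found => answer = -1

-1


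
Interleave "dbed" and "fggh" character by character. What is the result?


Interleaving "dbed" and "fggh":
  Position 0: 'd' from first, 'f' from second => "df"
  Position 1: 'b' from first, 'g' from second => "bg"
  Position 2: 'e' from first, 'g' from second => "eg"
  Position 3: 'd' from first, 'h' from second => "dh"
Result: dfbgegdh

dfbgegdh


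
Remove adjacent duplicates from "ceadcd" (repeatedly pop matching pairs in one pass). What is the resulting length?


Input: ceadcd
Stack-based adjacent duplicate removal:
  Read 'c': push. Stack: c
  Read 'e': push. Stack: ce
  Read 'a': push. Stack: cea
  Read 'd': push. Stack: cead
  Read 'c': push. Stack: ceadc
  Read 'd': push. Stack: ceadcd
Final stack: "ceadcd" (length 6)

6


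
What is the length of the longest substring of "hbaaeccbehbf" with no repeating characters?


Input: "hbaaeccbehbf"
Sliding window (track last position of each char):
  Position 0 ('h'): window [0,0] length 1 -- new best
  Position 1 ('b'): window [0,1] length 2 -- new best
  Position 2 ('a'): window [0,2] length 3 -- new best
  Position 3 ('a'): repeat (last at 2), move window start to 3
  Position 3 ('a'): window [3,3] length 1
  Position 4 ('e'): window [3,4] length 2
  Position 5 ('c'): window [3,5] length 3
  Position 6 ('c'): repeat (last at 5), move window start to 6
  Position 6 ('c'): window [6,6] length 1
  Position 7 ('b'): window [6,7] length 2
  Position 8 ('e'): window [6,8] length 3
  Position 9 ('h'): window [6,9] length 4 -- new best
  Position 10 ('b'): repeat (last at 7), move window start to 8
  Position 10 ('b'): window [8,10] length 3
  Position 11 ('f'): window [8,11] length 4
Longest substring with no repeats: "cbeh" with length 4

4


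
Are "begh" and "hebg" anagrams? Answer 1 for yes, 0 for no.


Strings: "begh", "hebg"
Sorted first:  begh
Sorted second: begh
Sorted forms match => anagrams

1


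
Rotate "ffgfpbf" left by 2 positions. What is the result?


Input: "ffgfpbf", rotate left by 2
First 2 characters: "ff"
Remaining characters: "gfpbf"
Concatenate remaining + first: "gfpbf" + "ff" = "gfpbfff"

gfpbfff


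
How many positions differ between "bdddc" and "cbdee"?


Comparing "bdddc" and "cbdee" position by position:
  Position 0: 'b' vs 'c' => DIFFER
  Position 1: 'd' vs 'b' => DIFFER
  Position 2: 'd' vs 'd' => same
  Position 3: 'd' vs 'e' => DIFFER
  Position 4: 'c' vs 'e' => DIFFER
Positions that differ: 4

4


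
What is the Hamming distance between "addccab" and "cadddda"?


Comparing "addccab" and "cadddda" position by position:
  Position 0: 'a' vs 'c' => differ
  Position 1: 'd' vs 'a' => differ
  Position 2: 'd' vs 'd' => same
  Position 3: 'c' vs 'd' => differ
  Position 4: 'c' vs 'd' => differ
  Position 5: 'a' vs 'd' => differ
  Position 6: 'b' vs 'a' => differ
Total differences (Hamming distance): 6

6


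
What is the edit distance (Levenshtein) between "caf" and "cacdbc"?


Computing edit distance: "caf" -> "cacdbc"
DP table:
           c    a    c    d    b    c
      0    1    2    3    4    5    6
  c   1    0    1    2    3    4    5
  a   2    1    0    1    2    3    4
  f   3    2    1    1    2    3    4
Edit distance = dp[3][6] = 4

4


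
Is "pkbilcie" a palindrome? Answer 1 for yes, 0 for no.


Input: pkbilcie
Reversed: eiclibkp
  Compare pos 0 ('p') with pos 7 ('e'): MISMATCH
  Compare pos 1 ('k') with pos 6 ('i'): MISMATCH
  Compare pos 2 ('b') with pos 5 ('c'): MISMATCH
  Compare pos 3 ('i') with pos 4 ('l'): MISMATCH
Result: not a palindrome

0


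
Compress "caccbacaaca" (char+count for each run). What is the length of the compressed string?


Input: caccbacaaca
Runs:
  'c' x 1 => "c1"
  'a' x 1 => "a1"
  'c' x 2 => "c2"
  'b' x 1 => "b1"
  'a' x 1 => "a1"
  'c' x 1 => "c1"
  'a' x 2 => "a2"
  'c' x 1 => "c1"
  'a' x 1 => "a1"
Compressed: "c1a1c2b1a1c1a2c1a1"
Compressed length: 18

18


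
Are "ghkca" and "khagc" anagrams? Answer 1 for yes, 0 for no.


Strings: "ghkca", "khagc"
Sorted first:  acghk
Sorted second: acghk
Sorted forms match => anagrams

1


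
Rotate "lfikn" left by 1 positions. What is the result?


Input: "lfikn", rotate left by 1
First 1 characters: "l"
Remaining characters: "fikn"
Concatenate remaining + first: "fikn" + "l" = "fiknl"

fiknl


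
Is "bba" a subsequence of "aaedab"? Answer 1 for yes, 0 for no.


Check if "bba" is a subsequence of "aaedab"
Greedy scan:
  Position 0 ('a'): no match needed
  Position 1 ('a'): no match needed
  Position 2 ('e'): no match needed
  Position 3 ('d'): no match needed
  Position 4 ('a'): no match needed
  Position 5 ('b'): matches sub[0] = 'b'
Only matched 1/3 characters => not a subsequence

0


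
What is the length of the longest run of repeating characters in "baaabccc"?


Input: "baaabccc"
Scanning for longest run:
  Position 1 ('a'): new char, reset run to 1
  Position 2 ('a'): continues run of 'a', length=2
  Position 3 ('a'): continues run of 'a', length=3
  Position 4 ('b'): new char, reset run to 1
  Position 5 ('c'): new char, reset run to 1
  Position 6 ('c'): continues run of 'c', length=2
  Position 7 ('c'): continues run of 'c', length=3
Longest run: 'a' with length 3

3


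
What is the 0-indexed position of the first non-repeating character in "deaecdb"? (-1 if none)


Input: deaecdb
Character frequencies:
  'a': 1
  'b': 1
  'c': 1
  'd': 2
  'e': 2
Scanning left to right for freq == 1:
  Position 0 ('d'): freq=2, skip
  Position 1 ('e'): freq=2, skip
  Position 2 ('a'): unique! => answer = 2

2


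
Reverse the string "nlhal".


Input: nlhal
Reading characters right to left:
  Position 4: 'l'
  Position 3: 'a'
  Position 2: 'h'
  Position 1: 'l'
  Position 0: 'n'
Reversed: lahln

lahln


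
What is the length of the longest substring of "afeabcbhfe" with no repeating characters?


Input: "afeabcbhfe"
Sliding window (track last position of each char):
  Position 0 ('a'): window [0,0] length 1 -- new best
  Position 1 ('f'): window [0,1] length 2 -- new best
  Position 2 ('e'): window [0,2] length 3 -- new best
  Position 3 ('a'): repeat (last at 0), move window start to 1
  Position 3 ('a'): window [1,3] length 3
  Position 4 ('b'): window [1,4] length 4 -- new best
  Position 5 ('c'): window [1,5] length 5 -- new best
  Position 6 ('b'): repeat (last at 4), move window start to 5
  Position 6 ('b'): window [5,6] length 2
  Position 7 ('h'): window [5,7] length 3
  Position 8 ('f'): window [5,8] length 4
  Position 9 ('e'): window [5,9] length 5
Longest substring with no repeats: "feabc" with length 5

5


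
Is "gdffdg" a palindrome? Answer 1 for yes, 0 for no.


Input: gdffdg
Reversed: gdffdg
  Compare pos 0 ('g') with pos 5 ('g'): match
  Compare pos 1 ('d') with pos 4 ('d'): match
  Compare pos 2 ('f') with pos 3 ('f'): match
Result: palindrome

1


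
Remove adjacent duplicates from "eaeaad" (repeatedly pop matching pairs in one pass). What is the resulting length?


Input: eaeaad
Stack-based adjacent duplicate removal:
  Read 'e': push. Stack: e
  Read 'a': push. Stack: ea
  Read 'e': push. Stack: eae
  Read 'a': push. Stack: eaea
  Read 'a': matches stack top 'a' => pop. Stack: eae
  Read 'd': push. Stack: eaed
Final stack: "eaed" (length 4)

4


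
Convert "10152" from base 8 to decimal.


Input: "10152" in base 8
Positional expansion:
  Digit '1' (value 1) x 8^4 = 4096
  Digit '0' (value 0) x 8^3 = 0
  Digit '1' (value 1) x 8^2 = 64
  Digit '5' (value 5) x 8^1 = 40
  Digit '2' (value 2) x 8^0 = 2
Sum = 4202

4202


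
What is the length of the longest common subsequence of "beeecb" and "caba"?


LCS of "beeecb" and "caba"
DP table:
           c    a    b    a
      0    0    0    0    0
  b   0    0    0    1    1
  e   0    0    0    1    1
  e   0    0    0    1    1
  e   0    0    0    1    1
  c   0    1    1    1    1
  b   0    1    1    2    2
LCS length = dp[6][4] = 2

2


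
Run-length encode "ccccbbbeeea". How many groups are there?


Input: ccccbbbeeea
Scanning for consecutive runs:
  Group 1: 'c' x 4 (positions 0-3)
  Group 2: 'b' x 3 (positions 4-6)
  Group 3: 'e' x 3 (positions 7-9)
  Group 4: 'a' x 1 (positions 10-10)
Total groups: 4

4


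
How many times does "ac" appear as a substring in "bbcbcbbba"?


Searching for "ac" in "bbcbcbbba"
Scanning each position:
  Position 0: "bb" => no
  Position 1: "bc" => no
  Position 2: "cb" => no
  Position 3: "bc" => no
  Position 4: "cb" => no
  Position 5: "bb" => no
  Position 6: "bb" => no
  Position 7: "ba" => no
Total occurrences: 0

0


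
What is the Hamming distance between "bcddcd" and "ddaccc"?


Comparing "bcddcd" and "ddaccc" position by position:
  Position 0: 'b' vs 'd' => differ
  Position 1: 'c' vs 'd' => differ
  Position 2: 'd' vs 'a' => differ
  Position 3: 'd' vs 'c' => differ
  Position 4: 'c' vs 'c' => same
  Position 5: 'd' vs 'c' => differ
Total differences (Hamming distance): 5

5


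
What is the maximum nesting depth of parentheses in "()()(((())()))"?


Input: "()()(((())()))"
Tracking depth:
  Position 0 '(': depth becomes 1
  Position 1 ')': depth becomes 0
  Position 2 '(': depth becomes 1
  Position 3 ')': depth becomes 0
  Position 4 '(': depth becomes 1
  Position 5 '(': depth becomes 2
  Position 6 '(': depth becomes 3
  Position 7 '(': depth becomes 4
  Position 8 ')': depth becomes 3
  Position 9 ')': depth becomes 2
  Position 10 '(': depth becomes 3
  Position 11 ')': depth becomes 2
  Position 12 ')': depth becomes 1
  Position 13 ')': depth becomes 0
Maximum depth reached: 4

4


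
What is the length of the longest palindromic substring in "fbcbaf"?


Input: "fbcbaf"
Checking substrings for palindromes:
  [1:4] "bcb" (len 3) => palindrome
Longest palindromic substring: "bcb" with length 3

3


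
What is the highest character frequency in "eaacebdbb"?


Input: eaacebdbb
Character counts:
  'a': 2
  'b': 3
  'c': 1
  'd': 1
  'e': 2
Maximum frequency: 3

3


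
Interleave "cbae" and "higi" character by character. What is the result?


Interleaving "cbae" and "higi":
  Position 0: 'c' from first, 'h' from second => "ch"
  Position 1: 'b' from first, 'i' from second => "bi"
  Position 2: 'a' from first, 'g' from second => "ag"
  Position 3: 'e' from first, 'i' from second => "ei"
Result: chbiagei

chbiagei


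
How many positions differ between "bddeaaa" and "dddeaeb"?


Comparing "bddeaaa" and "dddeaeb" position by position:
  Position 0: 'b' vs 'd' => DIFFER
  Position 1: 'd' vs 'd' => same
  Position 2: 'd' vs 'd' => same
  Position 3: 'e' vs 'e' => same
  Position 4: 'a' vs 'a' => same
  Position 5: 'a' vs 'e' => DIFFER
  Position 6: 'a' vs 'b' => DIFFER
Positions that differ: 3

3


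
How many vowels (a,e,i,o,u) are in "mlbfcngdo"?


Input: mlbfcngdo
Checking each character:
  'm' at position 0: consonant
  'l' at position 1: consonant
  'b' at position 2: consonant
  'f' at position 3: consonant
  'c' at position 4: consonant
  'n' at position 5: consonant
  'g' at position 6: consonant
  'd' at position 7: consonant
  'o' at position 8: vowel (running total: 1)
Total vowels: 1

1


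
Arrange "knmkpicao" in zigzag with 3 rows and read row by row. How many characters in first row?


Zigzag "knmkpicao" into 3 rows:
Placing characters:
  'k' => row 0
  'n' => row 1
  'm' => row 2
  'k' => row 1
  'p' => row 0
  'i' => row 1
  'c' => row 2
  'a' => row 1
  'o' => row 0
Rows:
  Row 0: "kpo"
  Row 1: "nkia"
  Row 2: "mc"
First row length: 3

3


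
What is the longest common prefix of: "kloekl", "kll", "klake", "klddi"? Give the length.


Words: kloekl, kll, klake, klddi
  Position 0: all 'k' => match
  Position 1: all 'l' => match
  Position 2: ('o', 'l', 'a', 'd') => mismatch, stop
LCP = "kl" (length 2)

2


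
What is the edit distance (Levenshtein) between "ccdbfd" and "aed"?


Computing edit distance: "ccdbfd" -> "aed"
DP table:
           a    e    d
      0    1    2    3
  c   1    1    2    3
  c   2    2    2    3
  d   3    3    3    2
  b   4    4    4    3
  f   5    5    5    4
  d   6    6    6    5
Edit distance = dp[6][3] = 5

5


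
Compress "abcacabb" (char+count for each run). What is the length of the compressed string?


Input: abcacabb
Runs:
  'a' x 1 => "a1"
  'b' x 1 => "b1"
  'c' x 1 => "c1"
  'a' x 1 => "a1"
  'c' x 1 => "c1"
  'a' x 1 => "a1"
  'b' x 2 => "b2"
Compressed: "a1b1c1a1c1a1b2"
Compressed length: 14

14


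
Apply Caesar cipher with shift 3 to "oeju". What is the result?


Caesar cipher: shift "oeju" by 3
  'o' (pos 14) + 3 = pos 17 = 'r'
  'e' (pos 4) + 3 = pos 7 = 'h'
  'j' (pos 9) + 3 = pos 12 = 'm'
  'u' (pos 20) + 3 = pos 23 = 'x'
Result: rhmx

rhmx


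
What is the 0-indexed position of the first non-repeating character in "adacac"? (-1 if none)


Input: adacac
Character frequencies:
  'a': 3
  'c': 2
  'd': 1
Scanning left to right for freq == 1:
  Position 0 ('a'): freq=3, skip
  Position 1 ('d'): unique! => answer = 1

1


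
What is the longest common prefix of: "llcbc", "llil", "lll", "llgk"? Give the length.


Words: llcbc, llil, lll, llgk
  Position 0: all 'l' => match
  Position 1: all 'l' => match
  Position 2: ('c', 'i', 'l', 'g') => mismatch, stop
LCP = "ll" (length 2)

2


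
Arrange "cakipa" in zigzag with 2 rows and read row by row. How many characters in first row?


Zigzag "cakipa" into 2 rows:
Placing characters:
  'c' => row 0
  'a' => row 1
  'k' => row 0
  'i' => row 1
  'p' => row 0
  'a' => row 1
Rows:
  Row 0: "ckp"
  Row 1: "aia"
First row length: 3

3


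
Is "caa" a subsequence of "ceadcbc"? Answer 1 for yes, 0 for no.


Check if "caa" is a subsequence of "ceadcbc"
Greedy scan:
  Position 0 ('c'): matches sub[0] = 'c'
  Position 1 ('e'): no match needed
  Position 2 ('a'): matches sub[1] = 'a'
  Position 3 ('d'): no match needed
  Position 4 ('c'): no match needed
  Position 5 ('b'): no match needed
  Position 6 ('c'): no match needed
Only matched 2/3 characters => not a subsequence

0


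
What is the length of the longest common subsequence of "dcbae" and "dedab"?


LCS of "dcbae" and "dedab"
DP table:
           d    e    d    a    b
      0    0    0    0    0    0
  d   0    1    1    1    1    1
  c   0    1    1    1    1    1
  b   0    1    1    1    1    2
  a   0    1    1    1    2    2
  e   0    1    2    2    2    2
LCS length = dp[5][5] = 2

2


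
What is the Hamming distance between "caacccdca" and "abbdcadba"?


Comparing "caacccdca" and "abbdcadba" position by position:
  Position 0: 'c' vs 'a' => differ
  Position 1: 'a' vs 'b' => differ
  Position 2: 'a' vs 'b' => differ
  Position 3: 'c' vs 'd' => differ
  Position 4: 'c' vs 'c' => same
  Position 5: 'c' vs 'a' => differ
  Position 6: 'd' vs 'd' => same
  Position 7: 'c' vs 'b' => differ
  Position 8: 'a' vs 'a' => same
Total differences (Hamming distance): 6

6


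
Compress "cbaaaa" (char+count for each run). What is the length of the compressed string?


Input: cbaaaa
Runs:
  'c' x 1 => "c1"
  'b' x 1 => "b1"
  'a' x 4 => "a4"
Compressed: "c1b1a4"
Compressed length: 6

6


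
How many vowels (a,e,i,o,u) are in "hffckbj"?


Input: hffckbj
Checking each character:
  'h' at position 0: consonant
  'f' at position 1: consonant
  'f' at position 2: consonant
  'c' at position 3: consonant
  'k' at position 4: consonant
  'b' at position 5: consonant
  'j' at position 6: consonant
Total vowels: 0

0


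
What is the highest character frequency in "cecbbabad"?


Input: cecbbabad
Character counts:
  'a': 2
  'b': 3
  'c': 2
  'd': 1
  'e': 1
Maximum frequency: 3

3


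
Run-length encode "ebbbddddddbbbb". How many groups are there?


Input: ebbbddddddbbbb
Scanning for consecutive runs:
  Group 1: 'e' x 1 (positions 0-0)
  Group 2: 'b' x 3 (positions 1-3)
  Group 3: 'd' x 6 (positions 4-9)
  Group 4: 'b' x 4 (positions 10-13)
Total groups: 4

4


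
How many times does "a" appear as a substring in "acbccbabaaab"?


Searching for "a" in "acbccbabaaab"
Scanning each position:
  Position 0: "a" => MATCH
  Position 1: "c" => no
  Position 2: "b" => no
  Position 3: "c" => no
  Position 4: "c" => no
  Position 5: "b" => no
  Position 6: "a" => MATCH
  Position 7: "b" => no
  Position 8: "a" => MATCH
  Position 9: "a" => MATCH
  Position 10: "a" => MATCH
  Position 11: "b" => no
Total occurrences: 5

5


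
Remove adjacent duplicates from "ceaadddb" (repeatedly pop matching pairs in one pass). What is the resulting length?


Input: ceaadddb
Stack-based adjacent duplicate removal:
  Read 'c': push. Stack: c
  Read 'e': push. Stack: ce
  Read 'a': push. Stack: cea
  Read 'a': matches stack top 'a' => pop. Stack: ce
  Read 'd': push. Stack: ced
  Read 'd': matches stack top 'd' => pop. Stack: ce
  Read 'd': push. Stack: ced
  Read 'b': push. Stack: cedb
Final stack: "cedb" (length 4)

4


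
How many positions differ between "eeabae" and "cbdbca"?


Comparing "eeabae" and "cbdbca" position by position:
  Position 0: 'e' vs 'c' => DIFFER
  Position 1: 'e' vs 'b' => DIFFER
  Position 2: 'a' vs 'd' => DIFFER
  Position 3: 'b' vs 'b' => same
  Position 4: 'a' vs 'c' => DIFFER
  Position 5: 'e' vs 'a' => DIFFER
Positions that differ: 5

5
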